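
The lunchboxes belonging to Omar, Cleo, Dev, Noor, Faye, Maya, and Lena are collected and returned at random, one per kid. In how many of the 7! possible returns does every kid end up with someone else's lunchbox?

1854

Let Aᵢ be the assignments in which kid i gets their own lunchbox. We want the size of the complement of A₁∪…∪A_7.
By inclusion–exclusion this is Σ_{j=0}^{7} (−1)^j C(7,j)·(7−j)!.
Computing: 5040 − 5040 + 2520 − 840 + 210 − 42 + 7 − 1 = 1854.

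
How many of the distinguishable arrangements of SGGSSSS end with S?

15

Fix S in the last position and arrange the remaining 6 letters.
Those 6 letters have G appearing twice and S appearing 4 times, giving (6)!/(4!·2!) = 15.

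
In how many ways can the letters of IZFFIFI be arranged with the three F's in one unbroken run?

20

Treat the 3 copies of F as a single block. The multiset to arrange is then {FFF, I, I, I, Z}, 5 items in all.
That gives (5)!/(3!) = 20 arrangements.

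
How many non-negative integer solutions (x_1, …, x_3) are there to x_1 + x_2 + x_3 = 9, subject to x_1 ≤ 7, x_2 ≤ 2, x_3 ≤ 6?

18

By stars and bars, unrestricted non-negative solutions to x_1+…+x_3 = 9 number C(9+2,2) = 55.
Subtract solutions that violate a single cap (substitute x_i' = x_i − (cap_i+1)): x_1 ≥ 8 gives C(3,2) = 3; x_2 ≥ 3 gives C(8,2) = 28; x_3 ≥ 7 gives C(4,2) = 6. Together 37.
No two caps can be exceeded simultaneously, so the pair terms are all 0.
By inclusion–exclusion the count is 55 − 37 + 0 = 18.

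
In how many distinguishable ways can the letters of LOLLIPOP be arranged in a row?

1680

The 8 letters of LOLLIPOP have repeats: L appearing 3 times, O appearing twice, and P appearing twice.
So there are 8! / (3!·2!·2!) = 1680 distinguishable arrangements.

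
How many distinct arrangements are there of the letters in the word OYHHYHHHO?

756

The 9 letters of OYHHYHHHO have repeats: H appearing 5 times, O appearing twice, and Y appearing twice.
Dividing 9! = 362880 by 5!·2!·2! = 480 for the repeated letters gives 756.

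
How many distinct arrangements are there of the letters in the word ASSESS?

ASSESS has 6 letters with S appearing 4 times.
So there are 6! / (4!) = 30 distinguishable arrangements.

30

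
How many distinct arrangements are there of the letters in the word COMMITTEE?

COMMITTEE has 9 letters with E appearing twice, M appearing twice, and T appearing twice.
Dividing 9! = 362880 by 2!·2!·2! = 8 for the repeated letters gives 45360.

45360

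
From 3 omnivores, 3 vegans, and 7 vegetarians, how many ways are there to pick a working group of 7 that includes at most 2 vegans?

1506

Split by how many vegans are chosen (0 through 2).
Sum: C(3,0)·C(10,7) + C(3,1)·C(10,6) + C(3,2)·C(10,5) = 120 + 630 + 756 = 1506.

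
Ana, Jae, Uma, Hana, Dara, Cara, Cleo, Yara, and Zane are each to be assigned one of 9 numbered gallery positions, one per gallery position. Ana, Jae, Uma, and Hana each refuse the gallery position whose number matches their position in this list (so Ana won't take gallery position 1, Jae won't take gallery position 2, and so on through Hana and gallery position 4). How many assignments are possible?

229080

Let Aᵢ (for 1 ≤ i ≤ 4) be the placements that put person i in their forbidden gallery position. Any j of these fix j positions, leaving (9−j)! ways to fill the rest, and there are C(4,j) ways to pick which j.
By inclusion–exclusion, the number of valid placements is Σ_{j=0}^{4} (−1)^j C(4,j)·(9−j)!.
Computing: 362880 − 161280 + 30240 − 2880 + 120 = 229080.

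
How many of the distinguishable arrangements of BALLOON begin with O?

360

With the first slot taken by O, it remains to arrange the other 6 letters (BALLON).
Those 6 letters have L appearing twice, giving (6)!/(2!) = 360.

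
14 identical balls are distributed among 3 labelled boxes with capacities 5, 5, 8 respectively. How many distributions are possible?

By stars and bars, unrestricted non-negative solutions to x_1+…+x_3 = 14 number C(14+2,2) = 120.
Subtract solutions that violate a single cap (substitute x_i' = x_i − (cap_i+1)): x_1 ≥ 6 gives C(10,2) = 45; x_2 ≥ 6 gives C(10,2) = 45; x_3 ≥ 9 gives C(7,2) = 21. Together 111.
Add back pairs where two caps are both exceeded: 6 + 0 + 0 = 6.
By inclusion–exclusion the count is 120 − 111 + 6 = 15.

15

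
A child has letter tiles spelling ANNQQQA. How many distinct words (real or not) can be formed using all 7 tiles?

210

ANNQQQA has 7 letters with A appearing twice, N appearing twice, and Q appearing 3 times.
So there are 7! / (3!·2!·2!) = 210 distinguishable arrangements.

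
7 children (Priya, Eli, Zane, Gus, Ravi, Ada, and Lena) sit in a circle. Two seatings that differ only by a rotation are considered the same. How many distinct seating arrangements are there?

Around a circle, 7 distinct people have 7!/7 = (6)! = 720 rotationally distinct seatings.

720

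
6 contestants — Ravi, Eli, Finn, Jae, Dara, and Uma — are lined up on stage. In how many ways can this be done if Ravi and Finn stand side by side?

Glue Ravi and Finn into one block (2 internal orders), leaving 5 units to arrange in a row.
That gives 2 × 5! = 2 × 120 = 240.

240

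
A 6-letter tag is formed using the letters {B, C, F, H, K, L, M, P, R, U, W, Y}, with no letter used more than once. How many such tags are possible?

This is a permutation of 6 out of 12: P(12,6) = 12!/6!.
12 × 11 × 10 × 9 × 8 × 7 = 665280.

665280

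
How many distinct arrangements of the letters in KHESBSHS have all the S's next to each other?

360

Treat the 3 copies of S as a single block. The multiset to arrange is then {SSS, B, E, H, H, K}, 6 items in all.
That gives (6)!/(2!) = 360 arrangements.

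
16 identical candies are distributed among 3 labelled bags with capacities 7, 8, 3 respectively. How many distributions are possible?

6

Ignoring the caps, the number of non-negative solutions to x_1+…+x_3 = 16 is C(18,2) = 153.
Subtract solutions that violate a single cap (substitute x_i' = x_i − (cap_i+1)): x_1 ≥ 8 gives C(10,2) = 45; x_2 ≥ 9 gives C(9,2) = 36; x_3 ≥ 4 gives C(14,2) = 91. Together 172.
Add back pairs where two caps are both exceeded: 0 + 15 + 10 = 25.
By inclusion–exclusion the count is 153 − 172 + 25 = 6.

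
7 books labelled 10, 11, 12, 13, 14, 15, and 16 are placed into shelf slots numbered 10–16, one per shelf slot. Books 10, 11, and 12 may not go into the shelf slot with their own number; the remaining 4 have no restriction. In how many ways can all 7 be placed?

Let Aᵢ (for i ∈ {10, 11, 12}) be the placements that put book i in its forbidden shelf slot. Any j of these fix j positions, leaving (7−j)! ways to fill the rest, and there are C(3,j) ways to pick which j.
By inclusion–exclusion, the number of valid placements is Σ_{j=0}^{3} (−1)^j C(3,j)·(7−j)!.
Computing: 5040 − 2160 + 360 − 24 = 3216.

3216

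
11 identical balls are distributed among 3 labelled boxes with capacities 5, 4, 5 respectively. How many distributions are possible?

10

Without the upper bounds there are C(13,2) = 78 ways to split 11 among 3 boxes.
Subtract solutions that violate a single cap (substitute x_i' = x_i − (cap_i+1)): x_1 ≥ 6 gives C(7,2) = 21; x_2 ≥ 5 gives C(8,2) = 28; x_3 ≥ 6 gives C(7,2) = 21. Together 70.
Add back pairs where two caps are both exceeded: 1 + 0 + 1 = 2.
By inclusion–exclusion the count is 78 − 70 + 2 = 10.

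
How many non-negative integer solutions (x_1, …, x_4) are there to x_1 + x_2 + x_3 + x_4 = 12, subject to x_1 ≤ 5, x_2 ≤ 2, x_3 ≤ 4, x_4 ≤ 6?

45

Without the upper bounds there are C(15,3) = 455 ways to split 12 among 4 variables.
Subtract solutions that violate a single cap (substitute x_i' = x_i − (cap_i+1)): x_1 ≥ 6 gives C(9,3) = 84; x_2 ≥ 3 gives C(12,3) = 220; x_3 ≥ 5 gives C(10,3) = 120; x_4 ≥ 7 gives C(8,3) = 56. Together 480.
Add back pairs where two caps are both exceeded: 20 + 4 + 0 + 35 + 10 + 1 = 70.
By inclusion–exclusion the count is 455 − 480 + 70 = 45.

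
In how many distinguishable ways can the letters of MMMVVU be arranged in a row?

The 6 letters of MMMVVU have repeats: M appearing 3 times and V appearing twice.
The number of distinct arrangements is 6!/(3!·2!) = 720/12 = 60.

60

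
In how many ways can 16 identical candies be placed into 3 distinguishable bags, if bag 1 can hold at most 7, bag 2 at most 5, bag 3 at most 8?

Without the upper bounds there are C(18,2) = 153 ways to split 16 among 3 bags.
Subtract solutions that violate a single cap (substitute x_i' = x_i − (cap_i+1)): x_1 ≥ 8 gives C(10,2) = 45; x_2 ≥ 6 gives C(12,2) = 66; x_3 ≥ 9 gives C(9,2) = 36. Together 147.
Add back pairs where two caps are both exceeded: 6 + 0 + 3 = 9.
By inclusion–exclusion the count is 153 − 147 + 9 = 15.

15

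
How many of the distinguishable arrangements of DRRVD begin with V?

Fix V in the first position and arrange the remaining 4 letters.
Those 4 letters have D appearing twice and R appearing twice, giving (4)!/(2!·2!) = 6.

6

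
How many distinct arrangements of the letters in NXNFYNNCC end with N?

3360

With the last slot taken by N, it remains to arrange the other 8 letters (XNFYNNCC).
Those 8 letters have C appearing twice and N appearing 3 times, giving (8)!/(3!·2!) = 3360.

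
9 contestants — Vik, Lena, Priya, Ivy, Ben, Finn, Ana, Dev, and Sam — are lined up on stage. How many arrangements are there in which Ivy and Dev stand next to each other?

Glue Ivy and Dev into one block (2 internal orders), leaving 8 units to arrange in a row.
That gives 2 × 8! = 2 × 40320 = 80640.

80640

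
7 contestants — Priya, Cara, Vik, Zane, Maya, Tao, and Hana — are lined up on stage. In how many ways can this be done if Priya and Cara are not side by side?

There are 7! = 5040 arrangements in all. If Priya and Cara are adjacent, merging them into one block gives 2·(6)! = 1440 arrangements.
Complementary counting: 5040 − 1440 = 3600.

3600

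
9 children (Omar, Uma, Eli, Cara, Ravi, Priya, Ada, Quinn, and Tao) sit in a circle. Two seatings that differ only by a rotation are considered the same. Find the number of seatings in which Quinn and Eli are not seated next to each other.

30240

All circular seatings of 9 people number (8)! = 40320.
Seatings with Quinn beside Eli: treat them as a block with 2 internal orders, giving 2 × (7)! = 10080.
Subtracting, 40320 − 10080 = 30240.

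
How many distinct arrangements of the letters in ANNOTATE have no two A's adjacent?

There are 8!/(2!·2!·2!) = 5040 arrangements of ANNOTATE in total.
If the two A's are adjacent, glue them into one block, leaving 7 items to arrange: (7)!/(2!·2!) = 1260 ways.
Subtracting, 5040 − 1260 = 3780 arrangements keep the A's apart.

3780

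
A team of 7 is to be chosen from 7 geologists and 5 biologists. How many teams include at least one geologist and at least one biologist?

791

Unrestricted: C(12,7) = 792 ways to pick any 7 of the 12.
Selections missing a whole group: no geologists → C(5,7) = 0; no biologists → C(7,7) = 1.
Both groups omitted at once is impossible, so 792 − 1 = 791.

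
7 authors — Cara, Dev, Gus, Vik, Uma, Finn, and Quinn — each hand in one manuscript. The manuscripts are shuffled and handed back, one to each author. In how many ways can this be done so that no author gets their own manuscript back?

1854

Count assignments avoiding every fixed point. For any j of the 7 authors fixed to their own manuscript, the other 7−j can be arranged in (7−j)! ways.
By inclusion–exclusion this is Σ_{j=0}^{7} (−1)^j C(7,j)·(7−j)!.
Computing: 5040 − 5040 + 2520 − 840 + 210 − 42 + 7 − 1 = 1854.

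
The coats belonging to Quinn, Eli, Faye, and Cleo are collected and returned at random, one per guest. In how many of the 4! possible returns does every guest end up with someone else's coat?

9

This is the derangement count D_4: permutations of 4 items with no fixed point.
By inclusion–exclusion this is Σ_{j=0}^{4} (−1)^j C(4,j)·(4−j)!.
Computing: 24 − 24 + 12 − 4 + 1 = 9.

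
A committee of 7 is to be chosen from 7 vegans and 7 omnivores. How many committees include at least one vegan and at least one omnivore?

Total 7-person selections from all 14: C(14,7) = 3432.
Selections missing a whole group: no vegans → C(7,7) = 1; no omnivores → C(7,7) = 1.
Both groups omitted at once is impossible, so 3432 − 2 = 3430.

3430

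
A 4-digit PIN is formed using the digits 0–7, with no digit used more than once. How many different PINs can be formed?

This is a permutation of 4 out of 8: P(8,4) = 8!/4!.
8 × 7 × 6 × 5 = 1680.

1680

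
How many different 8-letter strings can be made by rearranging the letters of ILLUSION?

Letter multiplicities in ILLUSION: I×2, L×2, N×1, O×1, S×1, U×1.
The number of distinct arrangements is 8!/(2!·2!) = 40320/4 = 10080.

10080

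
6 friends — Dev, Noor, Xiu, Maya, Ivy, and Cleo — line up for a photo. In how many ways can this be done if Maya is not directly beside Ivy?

480

There are 6! = 720 arrangements in all. If Maya and Ivy are adjacent, merging them into one block gives 2·(5)! = 240 arrangements.
So 720 − 240 = 480 arrangements keep them apart.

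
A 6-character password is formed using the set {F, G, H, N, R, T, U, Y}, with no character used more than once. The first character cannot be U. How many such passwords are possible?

The first character has 8−1 = 7 choices (anything except U).
The remaining 5 characters are filled from the other 7 symbols without repetition: 7 × 6 × 5 × 4 × 3 = 2520.
Total: 7 × 2520 = 17640.

17640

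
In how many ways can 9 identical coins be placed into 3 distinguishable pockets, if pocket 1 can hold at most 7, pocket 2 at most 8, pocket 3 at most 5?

Ignoring the caps, the number of non-negative solutions to x_1+…+x_3 = 9 is C(11,2) = 55.
Subtract solutions that violate a single cap (substitute x_i' = x_i − (cap_i+1)): x_1 ≥ 8 gives C(3,2) = 3; x_2 ≥ 9 gives C(2,2) = 1; x_3 ≥ 6 gives C(5,2) = 10. Together 14.
No two caps can be exceeded simultaneously, so the pair terms are all 0.
By inclusion–exclusion the count is 55 − 14 + 0 = 41.

41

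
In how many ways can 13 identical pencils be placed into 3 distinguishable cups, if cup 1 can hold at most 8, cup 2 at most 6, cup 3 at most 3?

Ignoring the caps, the number of non-negative solutions to x_1+…+x_3 = 13 is C(15,2) = 105.
Subtract solutions that violate a single cap (substitute x_i' = x_i − (cap_i+1)): x_1 ≥ 9 gives C(6,2) = 15; x_2 ≥ 7 gives C(8,2) = 28; x_3 ≥ 4 gives C(11,2) = 55. Together 98.
Add back pairs where two caps are both exceeded: 0 + 1 + 6 = 7.
By inclusion–exclusion the count is 105 − 98 + 7 = 14.

14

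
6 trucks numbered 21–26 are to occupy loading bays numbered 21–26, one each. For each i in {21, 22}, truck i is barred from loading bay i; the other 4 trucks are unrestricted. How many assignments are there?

504

Let Aᵢ (for i ∈ {21, 22}) be the placements that put truck i in its forbidden loading bay. Any j of these fix j positions, leaving (6−j)! ways to fill the rest, and there are C(2,j) ways to pick which j.
By inclusion–exclusion, the number of valid placements is Σ_{j=0}^{2} (−1)^j C(2,j)·(6−j)!.
Computing: 720 − 240 + 24 = 504.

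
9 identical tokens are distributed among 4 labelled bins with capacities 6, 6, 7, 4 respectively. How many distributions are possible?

161

Ignoring the caps, the number of non-negative solutions to x_1+…+x_4 = 9 is C(12,3) = 220.
Subtract solutions that violate a single cap (substitute x_i' = x_i − (cap_i+1)): x_1 ≥ 7 gives C(5,3) = 10; x_2 ≥ 7 gives C(5,3) = 10; x_3 ≥ 8 gives C(4,3) = 4; x_4 ≥ 5 gives C(7,3) = 35. Together 59.
No two caps can be exceeded simultaneously, so the pair terms are all 0.
By inclusion–exclusion the count is 220 − 59 + 0 = 161.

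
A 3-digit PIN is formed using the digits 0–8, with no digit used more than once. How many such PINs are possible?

Choose and order 3 of the 9 symbols: the first digit has 9 options, the next 8, then 7.
That product is 9 × 8 × 7 = 504.

504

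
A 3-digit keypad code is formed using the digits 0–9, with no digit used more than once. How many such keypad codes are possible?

With no repetition, fill the 3 digits in order: 10 choices, then 9, down to 8.
That product is 10 × 9 × 8 = 720.

720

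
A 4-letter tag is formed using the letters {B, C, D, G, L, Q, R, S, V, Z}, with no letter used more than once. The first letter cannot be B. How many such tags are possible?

4536

The first letter has 10−1 = 9 choices (anything except B).
The remaining 3 letters are filled from the other 9 symbols without repetition: 9 × 8 × 7 = 504.
Total: 9 × 504 = 4536.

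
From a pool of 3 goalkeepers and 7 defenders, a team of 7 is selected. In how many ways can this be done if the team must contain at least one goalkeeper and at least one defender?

Unrestricted: C(10,7) = 120 ways to pick any 7 of the 10.
Subtract selections that omit an entire group: no goalkeepers → C(7,7) = 1; no defenders → C(3,7) = 0.
Both groups omitted at once is impossible, so 120 − 1 = 119.

119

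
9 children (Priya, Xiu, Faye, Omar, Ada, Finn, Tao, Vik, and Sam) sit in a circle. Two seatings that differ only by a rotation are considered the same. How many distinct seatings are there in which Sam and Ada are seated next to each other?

10080

Glue Sam and Ada into a block (2 internal orders). Seating 8 units around a circle gives (7)! arrangements.
So 2 × (7)! = 2 × 5040 = 10080.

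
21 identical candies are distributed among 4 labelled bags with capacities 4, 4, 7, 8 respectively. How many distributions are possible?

10

Without the upper bounds there are C(24,3) = 2024 ways to split 21 among 4 bags.
Subtract solutions that violate a single cap (substitute x_i' = x_i − (cap_i+1)): x_1 ≥ 5 gives C(19,3) = 969; x_2 ≥ 5 gives C(19,3) = 969; x_3 ≥ 8 gives C(16,3) = 560; x_4 ≥ 9 gives C(15,3) = 455. Together 2953.
Add back pairs where two caps are both exceeded: 364 + 165 + 120 + 165 + 120 + 35 = 969.
Subtract triples: 20 + 10 + 0 + 0 = 30.
By inclusion–exclusion the count is 2024 − 2953 + 969 − 30 = 10.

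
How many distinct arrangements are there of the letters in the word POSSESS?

210

The 7 letters of POSSESS have repeats: S appearing 4 times.
The number of distinct arrangements is 7!/(4!) = 5040/24 = 210.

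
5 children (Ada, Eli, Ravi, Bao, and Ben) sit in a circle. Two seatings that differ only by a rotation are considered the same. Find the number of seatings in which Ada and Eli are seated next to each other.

12

Glue Ada and Eli into a block (2 internal orders). Seating 4 units around a circle gives (3)! arrangements.
So 2 × (3)! = 2 × 6 = 12.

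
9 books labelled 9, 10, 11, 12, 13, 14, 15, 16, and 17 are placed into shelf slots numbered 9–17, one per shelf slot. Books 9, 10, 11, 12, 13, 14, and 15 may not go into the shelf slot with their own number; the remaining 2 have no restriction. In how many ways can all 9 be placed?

165016

Let Aᵢ (for 9 ≤ i ≤ 15) be the placements that put book i in its forbidden shelf slot. Any j of these fix j positions, leaving (9−j)! ways to fill the rest, and there are C(7,j) ways to pick which j.
By inclusion–exclusion, the number of valid placements is Σ_{j=0}^{7} (−1)^j C(7,j)·(9−j)!.
Computing: 362880 − 282240 + 105840 − 25200 + 4200 − 504 + 42 − 2 = 165016.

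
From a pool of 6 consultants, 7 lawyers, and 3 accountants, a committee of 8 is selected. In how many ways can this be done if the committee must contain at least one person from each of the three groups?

11529

Unrestricted: C(16,8) = 12870 ways to pick any 8 of the 16.
Selections missing a whole group: no consultants → C(10,8) = 45; no lawyers → C(9,8) = 9; no accountants → C(13,8) = 1287.
Add back selections omitting two groups (i.e. drawn from a single group): C(6,8) + C(7,8) + C(3,8) = 0.
By inclusion–exclusion: 12870 − 1341 + 0 = 11529.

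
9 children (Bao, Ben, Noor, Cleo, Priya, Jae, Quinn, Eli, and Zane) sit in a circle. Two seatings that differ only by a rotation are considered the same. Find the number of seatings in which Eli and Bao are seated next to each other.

10080

Glue Eli and Bao into a block (2 internal orders). Seating 8 units around a circle gives (7)! arrangements.
So 2 × (7)! = 2 × 5040 = 10080.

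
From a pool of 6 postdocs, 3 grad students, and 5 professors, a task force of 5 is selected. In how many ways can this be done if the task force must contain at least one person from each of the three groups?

1365

With no constraint there are C(14,5) = 2002 possible selections.
Subtract selections that omit an entire group: no postdocs → C(8,5) = 56; no grad students → C(11,5) = 462; no professors → C(9,5) = 126.
Add back selections omitting two groups (i.e. drawn from a single group): C(6,5) + C(3,5) + C(5,5) = 7.
By inclusion–exclusion: 2002 − 644 + 7 = 1365.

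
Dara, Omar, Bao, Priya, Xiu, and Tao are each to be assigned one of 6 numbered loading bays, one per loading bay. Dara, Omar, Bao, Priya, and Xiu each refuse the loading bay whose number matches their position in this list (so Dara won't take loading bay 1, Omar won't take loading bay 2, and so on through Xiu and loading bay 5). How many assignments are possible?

309

Let Aᵢ (for 1 ≤ i ≤ 5) be the placements that put person i in their forbidden loading bay. Any j of these fix j positions, leaving (6−j)! ways to fill the rest, and there are C(5,j) ways to pick which j.
By inclusion–exclusion, the number of valid placements is Σ_{j=0}^{5} (−1)^j C(5,j)·(6−j)!.
Computing: 720 − 600 + 240 − 60 + 10 − 1 = 309.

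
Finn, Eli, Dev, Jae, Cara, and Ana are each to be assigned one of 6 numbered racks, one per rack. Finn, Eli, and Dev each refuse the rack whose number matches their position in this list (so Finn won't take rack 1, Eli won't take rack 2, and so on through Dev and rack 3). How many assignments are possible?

426

Let Aᵢ (for i ∈ {1, 2, 3}) be the placements that put person i in their forbidden rack. Any j of these fix j positions, leaving (6−j)! ways to fill the rest, and there are C(3,j) ways to pick which j.
By inclusion–exclusion, the number of valid placements is Σ_{j=0}^{3} (−1)^j C(3,j)·(6−j)!.
Computing: 720 − 360 + 72 − 6 = 426.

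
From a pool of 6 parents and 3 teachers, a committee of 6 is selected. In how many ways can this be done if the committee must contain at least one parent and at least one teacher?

83

With no constraint there are C(9,6) = 84 possible selections.
Subtract selections that omit an entire group: no parents → C(3,6) = 0; no teachers → C(6,6) = 1.
Both groups omitted at once is impossible, so 84 − 1 = 83.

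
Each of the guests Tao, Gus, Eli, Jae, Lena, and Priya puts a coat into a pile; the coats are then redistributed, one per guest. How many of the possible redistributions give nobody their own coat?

Count assignments avoiding every fixed point. For any j of the 6 guests fixed to their own coat, the other 6−j can be arranged in (6−j)! ways.
By inclusion–exclusion this is Σ_{j=0}^{6} (−1)^j C(6,j)·(6−j)!.
Computing: 720 − 720 + 360 − 120 + 30 − 6 + 1 = 265.

265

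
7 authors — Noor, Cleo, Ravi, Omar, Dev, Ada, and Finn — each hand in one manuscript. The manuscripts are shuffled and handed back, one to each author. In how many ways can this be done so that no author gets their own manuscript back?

This is the derangement count D_7: permutations of 7 items with no fixed point.
By inclusion–exclusion this is Σ_{j=0}^{7} (−1)^j C(7,j)·(7−j)!.
Computing: 5040 − 5040 + 2520 − 840 + 210 − 42 + 7 − 1 = 1854.

1854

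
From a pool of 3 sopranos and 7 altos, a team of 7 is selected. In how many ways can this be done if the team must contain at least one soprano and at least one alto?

119

With no constraint there are C(10,7) = 120 possible selections.
Subtract selections that omit an entire group: no sopranos → C(7,7) = 1; no altos → C(3,7) = 0.
Both groups omitted at once is impossible, so 120 − 1 = 119.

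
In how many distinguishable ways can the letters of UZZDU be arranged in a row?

30

UZZDU has 5 letters with U appearing twice and Z appearing twice.
So there are 5! / (2!·2!) = 30 distinguishable arrangements.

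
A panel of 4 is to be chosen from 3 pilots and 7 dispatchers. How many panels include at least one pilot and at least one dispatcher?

175

Total 4-person selections from all 10: C(10,4) = 210.
Selections missing a whole group: no pilots → C(7,4) = 35; no dispatchers → C(3,4) = 0.
Both groups omitted at once is impossible, so 210 − 35 = 175.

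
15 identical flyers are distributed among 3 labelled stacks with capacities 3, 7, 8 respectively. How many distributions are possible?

By stars and bars, unrestricted non-negative solutions to x_1+…+x_3 = 15 number C(15+2,2) = 136.
Subtract solutions that violate a single cap (substitute x_i' = x_i − (cap_i+1)): x_1 ≥ 4 gives C(13,2) = 78; x_2 ≥ 8 gives C(9,2) = 36; x_3 ≥ 9 gives C(8,2) = 28. Together 142.
Add back pairs where two caps are both exceeded: 10 + 6 + 0 = 16.
By inclusion–exclusion the count is 136 − 142 + 16 = 10.

10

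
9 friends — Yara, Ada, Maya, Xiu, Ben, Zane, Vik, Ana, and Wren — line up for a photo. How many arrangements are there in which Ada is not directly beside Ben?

Of the 9! = 362880 arrangements, those with Ada and Ben adjacent number 2 × 8! = 80640 (treat the pair as a block with 2 internal orders).
So 362880 − 80640 = 282240 arrangements keep them apart.

282240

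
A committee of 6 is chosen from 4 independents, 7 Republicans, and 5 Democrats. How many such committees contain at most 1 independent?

4092

Split by how many independents are chosen (0 through 1).
Sum: C(4,0)·C(12,6) + C(4,1)·C(12,5) = 924 + 3168 = 4092.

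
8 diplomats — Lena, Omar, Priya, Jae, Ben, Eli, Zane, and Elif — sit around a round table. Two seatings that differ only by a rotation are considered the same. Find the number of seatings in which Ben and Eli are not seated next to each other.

Without the restriction there are (7)! = 5040 seatings.
Seatings with Ben beside Eli: treat them as a block with 2 internal orders, giving 2 × (6)! = 1440.
Subtracting, 5040 − 1440 = 3600.

3600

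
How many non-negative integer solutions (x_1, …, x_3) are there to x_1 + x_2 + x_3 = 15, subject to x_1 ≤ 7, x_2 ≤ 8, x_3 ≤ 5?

By stars and bars, unrestricted non-negative solutions to x_1+…+x_3 = 15 number C(15+2,2) = 136.
Subtract solutions that violate a single cap (substitute x_i' = x_i − (cap_i+1)): x_1 ≥ 8 gives C(9,2) = 36; x_2 ≥ 9 gives C(8,2) = 28; x_3 ≥ 6 gives C(11,2) = 55. Together 119.
Add back pairs where two caps are both exceeded: 0 + 3 + 1 = 4.
By inclusion–exclusion the count is 136 − 119 + 4 = 21.

21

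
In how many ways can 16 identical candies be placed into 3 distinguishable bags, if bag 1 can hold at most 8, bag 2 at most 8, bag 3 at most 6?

28

By stars and bars, unrestricted non-negative solutions to x_1+…+x_3 = 16 number C(16+2,2) = 153.
Subtract solutions that violate a single cap (substitute x_i' = x_i − (cap_i+1)): x_1 ≥ 9 gives C(9,2) = 36; x_2 ≥ 9 gives C(9,2) = 36; x_3 ≥ 7 gives C(11,2) = 55. Together 127.
Add back pairs where two caps are both exceeded: 0 + 1 + 1 = 2.
By inclusion–exclusion the count is 153 − 127 + 2 = 28.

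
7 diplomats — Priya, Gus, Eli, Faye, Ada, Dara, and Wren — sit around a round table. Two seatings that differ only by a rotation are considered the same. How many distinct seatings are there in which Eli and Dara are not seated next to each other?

480

All circular seatings of 7 people number (6)! = 720.
Seatings with Eli beside Dara: treat them as a block with 2 internal orders, giving 2 × (5)! = 240.
Subtracting, 720 − 240 = 480.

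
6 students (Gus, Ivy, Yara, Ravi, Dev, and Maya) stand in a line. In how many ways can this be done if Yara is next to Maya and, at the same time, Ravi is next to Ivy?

Treat {Yara,Maya} as one block (2 orders) and {Ravi,Ivy} as another (2 orders).
That leaves 4 units to arrange: 2 × 2 × 4! = 4 × 24 = 96.

96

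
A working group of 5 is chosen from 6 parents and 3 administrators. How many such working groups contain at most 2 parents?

15

Split by how many parents are chosen (0 through 2).
Sum: C(6,0)·C(3,5) + C(6,1)·C(3,4) + C(6,2)·C(3,3) = 0 + 0 + 15 = 15.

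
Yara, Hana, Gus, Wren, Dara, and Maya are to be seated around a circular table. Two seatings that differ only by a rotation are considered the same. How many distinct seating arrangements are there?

120

Fix one person's seat to break rotational symmetry; the remaining 5 people can be arranged in (5)! = 120 ways.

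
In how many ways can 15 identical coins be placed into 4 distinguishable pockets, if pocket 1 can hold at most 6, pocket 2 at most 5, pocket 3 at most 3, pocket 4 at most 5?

34

Ignoring the caps, the number of non-negative solutions to x_1+…+x_4 = 15 is C(18,3) = 816.
Subtract solutions that violate a single cap (substitute x_i' = x_i − (cap_i+1)): x_1 ≥ 7 gives C(11,3) = 165; x_2 ≥ 6 gives C(12,3) = 220; x_3 ≥ 4 gives C(14,3) = 364; x_4 ≥ 6 gives C(12,3) = 220. Together 969.
Add back pairs where two caps are both exceeded: 10 + 35 + 10 + 56 + 20 + 56 = 187.
By inclusion–exclusion the count is 816 − 969 + 187 = 34.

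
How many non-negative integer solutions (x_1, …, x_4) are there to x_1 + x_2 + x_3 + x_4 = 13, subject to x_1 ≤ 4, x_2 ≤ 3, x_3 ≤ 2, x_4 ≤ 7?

Without the upper bounds there are C(16,3) = 560 ways to split 13 among 4 variables.
Subtract solutions that violate a single cap (substitute x_i' = x_i − (cap_i+1)): x_1 ≥ 5 gives C(11,3) = 165; x_2 ≥ 4 gives C(12,3) = 220; x_3 ≥ 3 gives C(13,3) = 286; x_4 ≥ 8 gives C(8,3) = 56. Together 727.
Add back pairs where two caps are both exceeded: 35 + 56 + 1 + 84 + 4 + 10 = 190.
Subtract triples: 4 + 0 + 0 + 0 = 4.
By inclusion–exclusion the count is 560 − 727 + 190 − 4 = 19.

19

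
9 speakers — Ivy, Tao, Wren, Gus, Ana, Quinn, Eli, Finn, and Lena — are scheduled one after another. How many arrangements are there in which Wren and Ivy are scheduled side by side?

Treat {Wren, Ivy} as a single unit. There are 8 units to order, and the pair itself can be ordered 2 ways.
That gives 2 × 8! = 2 × 40320 = 80640.

80640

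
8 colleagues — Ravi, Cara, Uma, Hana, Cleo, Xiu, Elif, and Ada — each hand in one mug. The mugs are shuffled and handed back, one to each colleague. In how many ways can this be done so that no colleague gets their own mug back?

This is the derangement count D_8: permutations of 8 items with no fixed point.
By inclusion–exclusion this is Σ_{j=0}^{8} (−1)^j C(8,j)·(8−j)!.
Computing: 40320 − 40320 + 20160 − 6720 + 1680 − 336 + 56 − 8 + 1 = 14833.

14833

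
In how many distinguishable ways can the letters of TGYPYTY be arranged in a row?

Letter multiplicities in TGYPYTY: G×1, P×1, T×2, Y×3.
So there are 7! / (3!·2!) = 420 distinguishable arrangements.

420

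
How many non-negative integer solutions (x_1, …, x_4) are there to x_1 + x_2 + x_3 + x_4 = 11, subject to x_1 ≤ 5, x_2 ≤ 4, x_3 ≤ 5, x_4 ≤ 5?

Without the upper bounds there are C(14,3) = 364 ways to split 11 among 4 variables.
Subtract solutions that violate a single cap (substitute x_i' = x_i − (cap_i+1)): x_1 ≥ 6 gives C(8,3) = 56; x_2 ≥ 5 gives C(9,3) = 84; x_3 ≥ 6 gives C(8,3) = 56; x_4 ≥ 6 gives C(8,3) = 56. Together 252.
Add back pairs where two caps are both exceeded: 1 + 0 + 0 + 1 + 1 + 0 = 3.
By inclusion–exclusion the count is 364 − 252 + 3 = 115.

115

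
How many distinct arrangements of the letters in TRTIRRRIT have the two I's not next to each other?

Total arrangements of TRTIRRRIT: 9!/(4!·3!·2!) = 1260.
If the two I's are adjacent, glue them into one block, leaving 8 items to arrange: (8)!/(4!·3!) = 280 ways.
Hence 1260 − 280 = 980.

980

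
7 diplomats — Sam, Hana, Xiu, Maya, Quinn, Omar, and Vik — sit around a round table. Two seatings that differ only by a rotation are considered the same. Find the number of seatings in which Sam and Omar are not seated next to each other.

All circular seatings of 7 people number (6)! = 720.
Seatings with Sam beside Omar: treat them as a block with 2 internal orders, giving 2 × (5)! = 240.
Subtracting, 720 − 240 = 480.

480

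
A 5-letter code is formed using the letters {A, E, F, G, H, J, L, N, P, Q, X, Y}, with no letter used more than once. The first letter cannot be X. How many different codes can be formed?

87120

The first letter has 12−1 = 11 choices (anything except X).
The remaining 4 letters are filled from the other 11 symbols without repetition: 11 × 10 × 9 × 8 = 7920.
Total: 11 × 7920 = 87120.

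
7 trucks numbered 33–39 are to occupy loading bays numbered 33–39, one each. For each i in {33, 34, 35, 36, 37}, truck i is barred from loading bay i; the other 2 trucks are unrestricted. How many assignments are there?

Let Aᵢ (for 33 ≤ i ≤ 37) be the placements that put truck i in its forbidden loading bay. Any j of these fix j positions, leaving (7−j)! ways to fill the rest, and there are C(5,j) ways to pick which j.
By inclusion–exclusion, the number of valid placements is Σ_{j=0}^{5} (−1)^j C(5,j)·(7−j)!.
Computing: 5040 − 3600 + 1200 − 240 + 30 − 2 = 2428.

2428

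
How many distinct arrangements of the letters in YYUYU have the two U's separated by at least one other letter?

6

There are 5!/(3!·2!) = 10 arrangements of YYUYU in total.
If the two U's are adjacent, glue them into one block, leaving 4 items to arrange: (4)!/(3!) = 4 ways.
Hence 10 − 4 = 6.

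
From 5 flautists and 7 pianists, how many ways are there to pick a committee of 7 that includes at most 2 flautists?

246

Split by how many flautists are chosen (0 through 2).
Sum: C(5,0)·C(7,7) + C(5,1)·C(7,6) + C(5,2)·C(7,5) = 1 + 35 + 210 = 246.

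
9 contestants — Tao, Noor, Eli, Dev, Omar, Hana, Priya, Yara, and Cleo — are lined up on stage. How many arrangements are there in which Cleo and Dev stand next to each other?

80640

Glue Cleo and Dev into one block (2 internal orders), leaving 8 units to arrange in a row.
So the count is 2·(8)! = 80640.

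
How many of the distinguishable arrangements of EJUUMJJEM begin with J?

2520

Fix J in the first position and arrange the remaining 8 letters.
Those 8 letters have E appearing twice, J appearing twice, M appearing twice, and U appearing twice, giving (8)!/(2!·2!·2!·2!) = 2520.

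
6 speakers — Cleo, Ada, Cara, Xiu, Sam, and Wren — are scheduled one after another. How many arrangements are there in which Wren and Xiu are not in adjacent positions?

480

There are 6! = 720 arrangements in all. If Wren and Xiu are adjacent, merging them into one block gives 2·(5)! = 240 arrangements.
So 720 − 240 = 480 arrangements keep them apart.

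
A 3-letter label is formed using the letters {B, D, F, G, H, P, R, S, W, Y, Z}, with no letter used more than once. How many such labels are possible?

With no repetition, fill the 3 letters in order: 11 choices, then 10, down to 9.
That product is 11 × 10 × 9 = 990.

990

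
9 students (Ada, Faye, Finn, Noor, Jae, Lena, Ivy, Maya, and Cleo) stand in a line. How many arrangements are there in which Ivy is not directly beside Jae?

282240

Of the 9! = 362880 arrangements, those with Ivy and Jae adjacent number 2 × 8! = 80640 (treat the pair as a block with 2 internal orders).
Complementary counting: 362880 − 80640 = 282240.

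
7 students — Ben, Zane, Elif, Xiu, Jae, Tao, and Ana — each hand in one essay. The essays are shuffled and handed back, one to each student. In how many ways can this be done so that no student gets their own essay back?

1854

Let Aᵢ be the assignments in which student i gets their own essay. We want the size of the complement of A₁∪…∪A_7.
By inclusion–exclusion this is Σ_{j=0}^{7} (−1)^j C(7,j)·(7−j)!.
Computing: 5040 − 5040 + 2520 − 840 + 210 − 42 + 7 − 1 = 1854.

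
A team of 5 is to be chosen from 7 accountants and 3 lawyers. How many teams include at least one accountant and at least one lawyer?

With no constraint there are C(10,5) = 252 possible selections.
Subtract selections that omit an entire group: no accountants → C(3,5) = 0; no lawyers → C(7,5) = 21.
Both groups omitted at once is impossible, so 252 − 21 = 231.

231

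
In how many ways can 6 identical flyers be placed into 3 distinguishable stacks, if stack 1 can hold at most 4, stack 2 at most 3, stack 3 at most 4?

16

By stars and bars, unrestricted non-negative solutions to x_1+…+x_3 = 6 number C(6+2,2) = 28.
Subtract solutions that violate a single cap (substitute x_i' = x_i − (cap_i+1)): x_1 ≥ 5 gives C(3,2) = 3; x_2 ≥ 4 gives C(4,2) = 6; x_3 ≥ 5 gives C(3,2) = 3. Together 12.
No two caps can be exceeded simultaneously, so the pair terms are all 0.
By inclusion–exclusion the count is 28 − 12 + 0 = 16.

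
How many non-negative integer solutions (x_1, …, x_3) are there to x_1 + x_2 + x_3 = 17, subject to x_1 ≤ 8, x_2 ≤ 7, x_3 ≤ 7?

Ignoring the caps, the number of non-negative solutions to x_1+…+x_3 = 17 is C(19,2) = 171.
Subtract solutions that violate a single cap (substitute x_i' = x_i − (cap_i+1)): x_1 ≥ 9 gives C(10,2) = 45; x_2 ≥ 8 gives C(11,2) = 55; x_3 ≥ 8 gives C(11,2) = 55. Together 155.
Add back pairs where two caps are both exceeded: 1 + 1 + 3 = 5.
By inclusion–exclusion the count is 171 − 155 + 5 = 21.

21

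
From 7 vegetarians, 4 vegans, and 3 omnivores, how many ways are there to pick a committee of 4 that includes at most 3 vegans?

Split by how many vegans are chosen (0 through 3).
Sum: C(4,0)·C(10,4) + C(4,1)·C(10,3) + C(4,2)·C(10,2) + C(4,3)·C(10,1) = 210 + 480 + 270 + 40 = 1000.

1000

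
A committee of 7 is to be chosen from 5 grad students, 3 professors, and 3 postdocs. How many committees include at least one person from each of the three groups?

Unrestricted: C(11,7) = 330 ways to pick any 7 of the 11.
Subtract selections that omit an entire group: no grad students → C(6,7) = 0; no professors → C(8,7) = 8; no postdocs → C(8,7) = 8.
Add back selections omitting two groups (i.e. drawn from a single group): C(5,7) + C(3,7) + C(3,7) = 0.
By inclusion–exclusion: 330 − 16 + 0 = 314.

314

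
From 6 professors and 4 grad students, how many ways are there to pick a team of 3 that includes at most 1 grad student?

80

Split by how many grad students are chosen (0 through 1).
Sum: C(4,0)·C(6,3) + C(4,1)·C(6,2) = 20 + 60 = 80.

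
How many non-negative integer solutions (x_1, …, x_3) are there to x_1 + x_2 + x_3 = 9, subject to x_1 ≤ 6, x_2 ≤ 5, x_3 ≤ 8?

Ignoring the caps, the number of non-negative solutions to x_1+…+x_3 = 9 is C(11,2) = 55.
Subtract solutions that violate a single cap (substitute x_i' = x_i − (cap_i+1)): x_1 ≥ 7 gives C(4,2) = 6; x_2 ≥ 6 gives C(5,2) = 10; x_3 ≥ 9 gives C(2,2) = 1. Together 17.
No two caps can be exceeded simultaneously, so the pair terms are all 0.
By inclusion–exclusion the count is 55 − 17 + 0 = 38.

38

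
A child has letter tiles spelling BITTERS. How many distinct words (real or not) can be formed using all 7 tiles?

Letter multiplicities in BITTERS: B×1, E×1, I×1, R×1, S×1, T×2.
Dividing 7! = 5040 by 2! = 2 for the repeated letters gives 2520.

2520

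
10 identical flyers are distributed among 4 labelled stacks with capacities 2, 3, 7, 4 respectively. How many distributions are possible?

Without the upper bounds there are C(13,3) = 286 ways to split 10 among 4 stacks.
Subtract solutions that violate a single cap (substitute x_i' = x_i − (cap_i+1)): x_1 ≥ 3 gives C(10,3) = 120; x_2 ≥ 4 gives C(9,3) = 84; x_3 ≥ 8 gives C(5,3) = 10; x_4 ≥ 5 gives C(8,3) = 56. Together 270.
Add back pairs where two caps are both exceeded: 20 + 0 + 10 + 0 + 4 + 0 = 34.
By inclusion–exclusion the count is 286 − 270 + 34 = 50.

50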